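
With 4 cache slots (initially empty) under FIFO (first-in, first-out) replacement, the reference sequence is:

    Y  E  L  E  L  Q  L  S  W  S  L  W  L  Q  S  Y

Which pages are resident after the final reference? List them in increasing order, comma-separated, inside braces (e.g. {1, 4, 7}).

{Q, S, W, Y}

Y: miss, frames (Y)
E: miss, frames (Y E)
L: miss, frames (Y E L)
E: hit
L: hit
Q: miss, frames (Y E L Q)
L: hit
S: miss, evict Y, frames (E L Q S)
W: miss, evict E, frames (L Q S W)
S: hit
L: hit
W: hit
L: hit
Q: hit
S: hit
Y: miss, evict L, frames (Q S W Y)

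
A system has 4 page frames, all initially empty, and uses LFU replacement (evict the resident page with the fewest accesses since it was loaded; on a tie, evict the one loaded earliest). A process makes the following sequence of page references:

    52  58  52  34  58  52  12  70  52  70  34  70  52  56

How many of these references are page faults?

52 → miss, frames {52}
58 → miss, frames {52,58}
52 → hit
34 → miss, frames {52,58,34}
58 → hit
52 → hit
12 → miss, frames {52,58,34,12}
70 → miss, evict 34, frames {52,58,12,70}
52 → hit
70 → hit
34 → miss, evict 12, frames {52,58,70,34}
70 → hit
52 → hit
56 → miss, evict 34, frames {52,58,70,56}
Page faults: 7.

7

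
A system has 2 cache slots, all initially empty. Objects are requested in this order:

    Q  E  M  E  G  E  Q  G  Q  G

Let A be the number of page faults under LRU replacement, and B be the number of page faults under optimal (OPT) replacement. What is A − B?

Under LRU: F F F . F . F F . . → 6 faults.
Under OPT: F F F . F . F . . . → 5 faults.
A − B = 6 − 5 = 1.

1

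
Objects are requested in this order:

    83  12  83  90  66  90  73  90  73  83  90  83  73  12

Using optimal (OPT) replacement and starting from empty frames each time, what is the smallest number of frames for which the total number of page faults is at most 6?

f=1: 14 faults
f=2: 8 faults
f=3: 6 faults
f=4: 5 faults
f=5: 5 faults
Smallest f with faults ≤ 6 is 3.

3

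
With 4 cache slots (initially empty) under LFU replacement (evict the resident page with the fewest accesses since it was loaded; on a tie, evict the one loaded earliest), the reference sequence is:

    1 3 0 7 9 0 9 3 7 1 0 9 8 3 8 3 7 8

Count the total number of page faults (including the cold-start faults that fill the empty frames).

11

1 → miss, frames (1)
3 → miss, frames (1 3)
0 → miss, frames (1 3 0)
7 → miss, frames (1 3 0 7)
9 → miss, evict 1, frames (3 0 7 9)
0 → hit
9 → hit
3 → hit
7 → hit
1 → miss, evict 3, frames (0 7 9 1)
0 → hit
9 → hit
8 → miss, evict 1, frames (0 7 9 8)
3 → miss, evict 8, frames (0 7 9 3)
8 → miss, evict 3, frames (0 7 9 8)
3 → miss, evict 8, frames (0 7 9 3)
7 → hit
8 → miss, evict 3, frames (0 7 9 8)
Page faults: 11.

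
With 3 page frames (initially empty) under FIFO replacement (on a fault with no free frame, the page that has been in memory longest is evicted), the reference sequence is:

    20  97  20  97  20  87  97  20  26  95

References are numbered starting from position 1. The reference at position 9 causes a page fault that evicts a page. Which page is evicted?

pos 1: 20: fault, frames [20]
pos 2: 97: fault, frames [20, 97]
pos 3: 20: hit
pos 4: 97: hit
pos 5: 20: hit
pos 6: 87: fault, frames [20, 97, 87]
pos 7: 97: hit
pos 8: 20: hit
pos 9: 26: fault, evict 20, frames [97, 87, 26]
At position 9, page 20 is evicted.

20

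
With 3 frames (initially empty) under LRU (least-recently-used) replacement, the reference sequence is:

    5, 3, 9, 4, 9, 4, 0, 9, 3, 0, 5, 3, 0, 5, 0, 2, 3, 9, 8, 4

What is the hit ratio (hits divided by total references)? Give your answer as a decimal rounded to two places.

5 -> miss, frames (5)
3 -> miss, frames (5 3)
9 -> miss, frames (5 3 9)
4 -> miss, evict 5, frames (3 9 4)
9 -> hit
4 -> hit
0 -> miss, evict 3, frames (9 4 0)
9 -> hit
3 -> miss, evict 4, frames (0 9 3)
0 -> hit
5 -> miss, evict 9, frames (3 0 5)
3 -> hit
0 -> hit
5 -> hit
0 -> hit
2 -> miss, evict 3, frames (5 0 2)
3 -> miss, evict 5, frames (0 2 3)
9 -> miss, evict 0, frames (2 3 9)
8 -> miss, evict 2, frames (3 9 8)
4 -> miss, evict 3, frames (9 8 4)
Hits: 8 of 20 references → 8/20 = 0.4000.

0.40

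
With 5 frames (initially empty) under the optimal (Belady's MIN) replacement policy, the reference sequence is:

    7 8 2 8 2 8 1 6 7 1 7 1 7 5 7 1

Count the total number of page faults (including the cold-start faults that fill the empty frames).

7: miss, frames {7}
8: miss, frames {7,8}
2: miss, frames {7,8,2}
8: hit
2: hit
8: hit
1: miss, frames {7,8,2,1}
6: miss, frames {7,8,2,1,6}
7: hit
1: hit
7: hit
1: hit
7: hit
5: miss, evict 6, frames {7,8,2,1,5}
7: hit
1: hit
Page faults: 6.

6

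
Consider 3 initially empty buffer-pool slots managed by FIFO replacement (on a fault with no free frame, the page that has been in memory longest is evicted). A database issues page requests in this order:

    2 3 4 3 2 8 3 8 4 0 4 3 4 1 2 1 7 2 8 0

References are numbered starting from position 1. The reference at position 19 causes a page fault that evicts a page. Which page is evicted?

1

pos 1: 2 → fault, frames [2]
pos 2: 3 → fault, frames [2, 3]
pos 3: 4 → fault, frames [2, 3, 4]
pos 4: 3 → hit
pos 5: 2 → hit
pos 6: 8 → fault, evict 2, frames [3, 4, 8]
pos 7: 3 → hit
pos 8: 8 → hit
pos 9: 4 → hit
pos 10: 0 → fault, evict 3, frames [4, 8, 0]
pos 11: 4 → hit
pos 12: 3 → fault, evict 4, frames [8, 0, 3]
pos 13: 4 → fault, evict 8, frames [0, 3, 4]
pos 14: 1 → fault, evict 0, frames [3, 4, 1]
pos 15: 2 → fault, evict 3, frames [4, 1, 2]
pos 16: 1 → hit
pos 17: 7 → fault, evict 4, frames [1, 2, 7]
pos 18: 2 → hit
pos 19: 8 → fault, evict 1, frames [2, 7, 8]
At position 19, page 1 is evicted.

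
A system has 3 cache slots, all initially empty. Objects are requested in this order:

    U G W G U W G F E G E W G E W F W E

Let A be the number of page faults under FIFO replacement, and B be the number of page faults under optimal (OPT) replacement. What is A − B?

3

Under FIFO: F F F . . . . F F F . F . . . F . F → 9 faults.
Under OPT: F F F . . . . F F . . . . . . F . . → 6 faults.
A − B = 9 − 6 = 3.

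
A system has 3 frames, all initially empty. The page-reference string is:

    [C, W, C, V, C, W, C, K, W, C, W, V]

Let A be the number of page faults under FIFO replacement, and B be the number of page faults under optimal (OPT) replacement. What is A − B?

Under FIFO: F F . F . . . F . F F F → 7 faults.
Under OPT: F F . F . . . F . . . F → 5 faults.
A − B = 7 − 5 = 2.

2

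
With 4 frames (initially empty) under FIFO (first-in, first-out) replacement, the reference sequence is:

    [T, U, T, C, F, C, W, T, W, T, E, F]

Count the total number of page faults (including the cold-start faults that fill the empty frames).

7

T → fault, frames [T]
U → fault, frames [T, U]
T → hit
C → fault, frames [T, U, C]
F → fault, frames [T, U, C, F]
C → hit
W → fault, evict T, frames [U, C, F, W]
T → fault, evict U, frames [C, F, W, T]
W → hit
T → hit
E → fault, evict C, frames [F, W, T, E]
F → hit
Page faults: 7.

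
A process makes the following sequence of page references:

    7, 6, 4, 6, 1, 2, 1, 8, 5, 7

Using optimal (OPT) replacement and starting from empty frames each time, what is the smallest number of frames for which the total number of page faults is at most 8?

2

f=1: 10 faults
f=2: 8 faults
f=3: 7 faults
f=4: 7 faults
f=5: 7 faults
f=6: 7 faults
f=7: 7 faults
Smallest f with faults ≤ 8 is 2.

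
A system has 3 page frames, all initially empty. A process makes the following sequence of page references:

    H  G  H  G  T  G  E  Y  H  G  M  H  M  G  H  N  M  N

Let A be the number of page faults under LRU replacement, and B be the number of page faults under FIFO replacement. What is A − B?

1

Under LRU: F F . . F . F F F F F . . . . F F . → 10 faults.
Under FIFO: F F . . F . F F F F F . . . . F . . → 9 faults.
A − B = 10 − 9 = 1.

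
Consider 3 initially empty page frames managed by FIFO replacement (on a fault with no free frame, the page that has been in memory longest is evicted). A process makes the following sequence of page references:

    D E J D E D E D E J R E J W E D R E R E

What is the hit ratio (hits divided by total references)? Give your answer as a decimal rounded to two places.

0.60

D: fault, frames [D]
E: fault, frames [D, E]
J: fault, frames [D, E, J]
D: hit
E: hit
D: hit
E: hit
D: hit
E: hit
J: hit
R: fault, evict D, frames [E, J, R]
E: hit
J: hit
W: fault, evict E, frames [J, R, W]
E: fault, evict J, frames [R, W, E]
D: fault, evict R, frames [W, E, D]
R: fault, evict W, frames [E, D, R]
E: hit
R: hit
E: hit
Hits: 12 of 20 references → 12/20 = 0.6000.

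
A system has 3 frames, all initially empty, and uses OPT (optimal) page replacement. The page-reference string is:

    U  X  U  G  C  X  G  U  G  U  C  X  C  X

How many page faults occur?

U -> miss, frames {U}
X -> miss, frames {U,X}
U -> hit
G -> miss, frames {U,X,G}
C -> miss, evict U, frames {X,G,C}
X -> hit
G -> hit
U -> miss, evict X, frames {G,C,U}
G -> hit
U -> hit
C -> hit
X -> miss, evict U, frames {G,C,X}
C -> hit
X -> hit
Page faults: 6.

6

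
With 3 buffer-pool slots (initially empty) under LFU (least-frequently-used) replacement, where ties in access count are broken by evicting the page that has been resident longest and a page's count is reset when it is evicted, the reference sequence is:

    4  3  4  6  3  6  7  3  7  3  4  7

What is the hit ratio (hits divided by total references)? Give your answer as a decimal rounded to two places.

4 → miss, frames {4}
3 → miss, frames {4,3}
4 → hit
6 → miss, frames {4,3,6}
3 → hit
6 → hit
7 → miss, evict 4, frames {3,6,7}
3 → hit
7 → hit
3 → hit
4 → miss, evict 6, frames {3,7,4}
7 → hit
Hits: 7 of 12 references → 7/12 = 0.5833.

0.58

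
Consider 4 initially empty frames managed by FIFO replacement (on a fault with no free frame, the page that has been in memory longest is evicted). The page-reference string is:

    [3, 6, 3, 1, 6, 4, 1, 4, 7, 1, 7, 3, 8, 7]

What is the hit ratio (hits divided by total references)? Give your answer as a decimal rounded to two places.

3: miss, frames (3)
6: miss, frames (3 6)
3: hit
1: miss, frames (3 6 1)
6: hit
4: miss, frames (3 6 1 4)
1: hit
4: hit
7: miss, evict 3, frames (6 1 4 7)
1: hit
7: hit
3: miss, evict 6, frames (1 4 7 3)
8: miss, evict 1, frames (4 7 3 8)
7: hit
Hits: 7 of 14 references → 7/14 = 0.5000.

0.50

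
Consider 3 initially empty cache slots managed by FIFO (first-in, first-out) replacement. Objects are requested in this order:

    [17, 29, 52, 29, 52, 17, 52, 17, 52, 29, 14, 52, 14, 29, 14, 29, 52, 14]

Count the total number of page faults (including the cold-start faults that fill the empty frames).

17 -> fault, frames {17}
29 -> fault, frames {17,29}
52 -> fault, frames {17,29,52}
29 -> hit
52 -> hit
17 -> hit
52 -> hit
17 -> hit
52 -> hit
29 -> hit
14 -> fault, evict 17, frames {29,52,14}
52 -> hit
14 -> hit
29 -> hit
14 -> hit
29 -> hit
52 -> hit
14 -> hit
Page faults: 4.

4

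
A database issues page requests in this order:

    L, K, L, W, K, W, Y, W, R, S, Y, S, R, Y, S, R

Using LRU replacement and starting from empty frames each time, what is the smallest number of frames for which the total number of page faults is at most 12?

f=1: 16 faults
f=2: 12 faults
f=3: 7 faults
f=4: 6 faults
f=5: 6 faults
f=6: 6 faults
Smallest f with faults ≤ 12 is 2.

2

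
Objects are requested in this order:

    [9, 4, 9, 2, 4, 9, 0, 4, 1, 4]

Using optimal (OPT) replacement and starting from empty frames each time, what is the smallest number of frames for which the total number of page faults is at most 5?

3

f=1: 10 faults
f=2: 6 faults
f=3: 5 faults
f=4: 5 faults
f=5: 5 faults
Smallest f with faults ≤ 5 is 3.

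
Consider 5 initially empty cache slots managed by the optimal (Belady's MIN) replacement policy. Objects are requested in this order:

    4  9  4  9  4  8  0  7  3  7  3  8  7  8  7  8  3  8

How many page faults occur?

6

4 -> miss, frames {4}
9 -> miss, frames {4,9}
4 -> hit
9 -> hit
4 -> hit
8 -> miss, frames {4,9,8}
0 -> miss, frames {4,9,8,0}
7 -> miss, frames {4,9,8,0,7}
3 -> miss, evict 0, frames {4,9,8,7,3}
7 -> hit
3 -> hit
8 -> hit
7 -> hit
8 -> hit
7 -> hit
8 -> hit
3 -> hit
8 -> hit
Page faults: 6.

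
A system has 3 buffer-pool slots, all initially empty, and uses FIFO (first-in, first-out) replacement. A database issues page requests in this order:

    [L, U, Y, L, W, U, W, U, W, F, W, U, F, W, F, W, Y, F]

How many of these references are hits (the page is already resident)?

11

L → fault, frames (L)
U → fault, frames (L U)
Y → fault, frames (L U Y)
L → hit
W → fault, evict L, frames (U Y W)
U → hit
W → hit
U → hit
W → hit
F → fault, evict U, frames (Y W F)
W → hit
U → fault, evict Y, frames (W F U)
F → hit
W → hit
F → hit
W → hit
Y → fault, evict W, frames (F U Y)
F → hit
Hits: 11.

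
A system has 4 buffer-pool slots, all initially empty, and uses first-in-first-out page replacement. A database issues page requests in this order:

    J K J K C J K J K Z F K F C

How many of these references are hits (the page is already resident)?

9

J -> fault, frames {J}
K -> fault, frames {J,K}
J -> hit
K -> hit
C -> fault, frames {J,K,C}
J -> hit
K -> hit
J -> hit
K -> hit
Z -> fault, frames {J,K,C,Z}
F -> fault, evict J, frames {K,C,Z,F}
K -> hit
F -> hit
C -> hit
Hits: 9.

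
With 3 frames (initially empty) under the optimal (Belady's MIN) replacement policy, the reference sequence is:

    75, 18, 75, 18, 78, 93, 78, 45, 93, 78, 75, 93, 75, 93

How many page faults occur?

6

75 → miss, frames {75}
18 → miss, frames {75,18}
75 → hit
18 → hit
78 → miss, frames {75,18,78}
93 → miss, evict 18, frames {75,78,93}
78 → hit
45 → miss, evict 75, frames {78,93,45}
93 → hit
78 → hit
75 → miss, evict 45, frames {78,93,75}
93 → hit
75 → hit
93 → hit
Page faults: 6.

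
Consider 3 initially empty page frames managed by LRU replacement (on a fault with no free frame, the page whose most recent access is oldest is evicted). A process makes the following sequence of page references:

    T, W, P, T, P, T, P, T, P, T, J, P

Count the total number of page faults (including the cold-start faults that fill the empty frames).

4

T -> miss, frames [T]
W -> miss, frames [T, W]
P -> miss, frames [T, W, P]
T -> hit
P -> hit
T -> hit
P -> hit
T -> hit
P -> hit
T -> hit
J -> miss, evict W, frames [P, T, J]
P -> hit
Page faults: 4.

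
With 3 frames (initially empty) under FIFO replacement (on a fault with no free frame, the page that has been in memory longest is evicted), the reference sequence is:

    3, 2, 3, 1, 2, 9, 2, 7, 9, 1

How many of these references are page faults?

3: fault, frames {3}
2: fault, frames {3,2}
3: hit
1: fault, frames {3,2,1}
2: hit
9: fault, evict 3, frames {2,1,9}
2: hit
7: fault, evict 2, frames {1,9,7}
9: hit
1: hit
Page faults: 5.

5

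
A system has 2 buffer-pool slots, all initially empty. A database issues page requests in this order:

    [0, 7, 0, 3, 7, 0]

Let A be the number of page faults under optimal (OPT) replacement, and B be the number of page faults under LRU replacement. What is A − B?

Under OPT: F F . F . F → 4 faults.
Under LRU: F F . F F F → 5 faults.
A − B = 4 − 5 = -1.

-1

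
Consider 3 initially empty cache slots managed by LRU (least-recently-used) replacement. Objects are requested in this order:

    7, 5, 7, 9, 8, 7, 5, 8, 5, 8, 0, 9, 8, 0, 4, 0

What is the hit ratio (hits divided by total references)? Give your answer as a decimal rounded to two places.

0.50

7 → miss, frames (7)
5 → miss, frames (7 5)
7 → hit
9 → miss, frames (5 7 9)
8 → miss, evict 5, frames (7 9 8)
7 → hit
5 → miss, evict 9, frames (8 7 5)
8 → hit
5 → hit
8 → hit
0 → miss, evict 7, frames (5 8 0)
9 → miss, evict 5, frames (8 0 9)
8 → hit
0 → hit
4 → miss, evict 9, frames (8 0 4)
0 → hit
Hits: 8 of 16 references → 8/16 = 0.5000.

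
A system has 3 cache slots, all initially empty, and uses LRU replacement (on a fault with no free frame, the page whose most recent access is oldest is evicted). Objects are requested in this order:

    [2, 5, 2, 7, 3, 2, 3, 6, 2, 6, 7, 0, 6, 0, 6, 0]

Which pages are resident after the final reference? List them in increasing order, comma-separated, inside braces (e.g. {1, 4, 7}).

{0, 6, 7}

2: fault, frames [2]
5: fault, frames [2, 5]
2: hit
7: fault, frames [5, 2, 7]
3: fault, evict 5, frames [2, 7, 3]
2: hit
3: hit
6: fault, evict 7, frames [2, 3, 6]
2: hit
6: hit
7: fault, evict 3, frames [2, 6, 7]
0: fault, evict 2, frames [6, 7, 0]
6: hit
0: hit
6: hit
0: hit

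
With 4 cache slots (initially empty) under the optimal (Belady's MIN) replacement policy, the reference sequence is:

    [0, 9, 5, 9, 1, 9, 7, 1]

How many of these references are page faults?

0: miss, frames (0)
9: miss, frames (0 9)
5: miss, frames (0 9 5)
9: hit
1: miss, frames (0 9 5 1)
9: hit
7: miss, evict 5, frames (0 9 1 7)
1: hit
Page faults: 5.

5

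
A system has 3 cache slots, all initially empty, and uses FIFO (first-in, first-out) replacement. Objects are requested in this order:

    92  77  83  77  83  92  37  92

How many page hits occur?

3

92: fault, frames {92}
77: fault, frames {92,77}
83: fault, frames {92,77,83}
77: hit
83: hit
92: hit
37: fault, evict 92, frames {77,83,37}
92: fault, evict 77, frames {83,37,92}
Hits: 3.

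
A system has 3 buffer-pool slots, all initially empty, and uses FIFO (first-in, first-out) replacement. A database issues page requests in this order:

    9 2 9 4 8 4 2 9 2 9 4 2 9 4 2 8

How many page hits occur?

8

9 → miss, frames {9}
2 → miss, frames {9,2}
9 → hit
4 → miss, frames {9,2,4}
8 → miss, evict 9, frames {2,4,8}
4 → hit
2 → hit
9 → miss, evict 2, frames {4,8,9}
2 → miss, evict 4, frames {8,9,2}
9 → hit
4 → miss, evict 8, frames {9,2,4}
2 → hit
9 → hit
4 → hit
2 → hit
8 → miss, evict 9, frames {2,4,8}
Hits: 8.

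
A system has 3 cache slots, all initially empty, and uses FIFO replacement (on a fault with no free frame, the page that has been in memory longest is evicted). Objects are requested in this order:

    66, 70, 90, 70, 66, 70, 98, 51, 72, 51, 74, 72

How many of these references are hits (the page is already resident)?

5

66: fault, frames {66}
70: fault, frames {66,70}
90: fault, frames {66,70,90}
70: hit
66: hit
70: hit
98: fault, evict 66, frames {70,90,98}
51: fault, evict 70, frames {90,98,51}
72: fault, evict 90, frames {98,51,72}
51: hit
74: fault, evict 98, frames {51,72,74}
72: hit
Hits: 5.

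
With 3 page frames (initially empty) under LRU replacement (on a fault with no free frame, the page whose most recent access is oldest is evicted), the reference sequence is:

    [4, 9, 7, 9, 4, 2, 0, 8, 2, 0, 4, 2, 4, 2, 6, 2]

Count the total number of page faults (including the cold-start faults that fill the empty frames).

8

4: fault, frames (4)
9: fault, frames (4 9)
7: fault, frames (4 9 7)
9: hit
4: hit
2: fault, evict 7, frames (9 4 2)
0: fault, evict 9, frames (4 2 0)
8: fault, evict 4, frames (2 0 8)
2: hit
0: hit
4: fault, evict 8, frames (2 0 4)
2: hit
4: hit
2: hit
6: fault, evict 0, frames (4 2 6)
2: hit
Page faults: 8.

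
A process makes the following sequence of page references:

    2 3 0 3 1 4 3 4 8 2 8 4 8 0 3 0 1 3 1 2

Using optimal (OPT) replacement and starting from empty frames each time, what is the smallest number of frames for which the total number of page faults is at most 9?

f=1: 20 faults
f=2: 12 faults
f=3: 9 faults
f=4: 8 faults
f=5: 7 faults
f=6: 6 faults
Smallest f with faults ≤ 9 is 3.

3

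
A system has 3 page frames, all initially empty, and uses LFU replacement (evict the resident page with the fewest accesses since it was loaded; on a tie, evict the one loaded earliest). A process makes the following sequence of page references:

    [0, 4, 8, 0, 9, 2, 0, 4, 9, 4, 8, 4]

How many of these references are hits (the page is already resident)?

4

0: fault, frames {0}
4: fault, frames {0,4}
8: fault, frames {0,4,8}
0: hit
9: fault, evict 4, frames {0,8,9}
2: fault, evict 8, frames {0,9,2}
0: hit
4: fault, evict 9, frames {0,2,4}
9: fault, evict 2, frames {0,4,9}
4: hit
8: fault, evict 9, frames {0,4,8}
4: hit
Hits: 4.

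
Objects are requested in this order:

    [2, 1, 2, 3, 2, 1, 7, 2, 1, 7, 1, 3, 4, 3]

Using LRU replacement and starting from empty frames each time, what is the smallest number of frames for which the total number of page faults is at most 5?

4

f=1: 14 faults
f=2: 10 faults
f=3: 6 faults
f=4: 5 faults
f=5: 5 faults
Smallest f with faults ≤ 5 is 4.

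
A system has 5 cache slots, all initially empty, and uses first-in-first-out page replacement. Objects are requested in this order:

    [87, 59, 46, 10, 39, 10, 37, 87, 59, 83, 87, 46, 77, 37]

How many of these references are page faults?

12

87 -> miss, frames (87)
59 -> miss, frames (87 59)
46 -> miss, frames (87 59 46)
10 -> miss, frames (87 59 46 10)
39 -> miss, frames (87 59 46 10 39)
10 -> hit
37 -> miss, evict 87, frames (59 46 10 39 37)
87 -> miss, evict 59, frames (46 10 39 37 87)
59 -> miss, evict 46, frames (10 39 37 87 59)
83 -> miss, evict 10, frames (39 37 87 59 83)
87 -> hit
46 -> miss, evict 39, frames (37 87 59 83 46)
77 -> miss, evict 37, frames (87 59 83 46 77)
37 -> miss, evict 87, frames (59 83 46 77 37)
Page faults: 12.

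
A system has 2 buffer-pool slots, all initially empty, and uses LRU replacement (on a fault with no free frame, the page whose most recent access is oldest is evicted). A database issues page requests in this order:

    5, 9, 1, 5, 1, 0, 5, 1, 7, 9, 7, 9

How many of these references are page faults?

5: fault, frames {5}
9: fault, frames {5,9}
1: fault, evict 5, frames {9,1}
5: fault, evict 9, frames {1,5}
1: hit
0: fault, evict 5, frames {1,0}
5: fault, evict 1, frames {0,5}
1: fault, evict 0, frames {5,1}
7: fault, evict 5, frames {1,7}
9: fault, evict 1, frames {7,9}
7: hit
9: hit
Page faults: 9.

9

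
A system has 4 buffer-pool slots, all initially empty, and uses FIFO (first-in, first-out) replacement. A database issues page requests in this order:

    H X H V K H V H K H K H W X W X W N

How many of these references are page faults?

H → miss, frames (H)
X → miss, frames (H X)
H → hit
V → miss, frames (H X V)
K → miss, frames (H X V K)
H → hit
V → hit
H → hit
K → hit
H → hit
K → hit
H → hit
W → miss, evict H, frames (X V K W)
X → hit
W → hit
X → hit
W → hit
N → miss, evict X, frames (V K W N)
Page faults: 6.

6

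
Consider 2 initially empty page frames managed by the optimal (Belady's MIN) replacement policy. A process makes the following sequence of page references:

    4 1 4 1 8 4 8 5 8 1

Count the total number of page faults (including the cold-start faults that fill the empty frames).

4 → miss, frames {4}
1 → miss, frames {4,1}
4 → hit
1 → hit
8 → miss, evict 1, frames {4,8}
4 → hit
8 → hit
5 → miss, evict 4, frames {8,5}
8 → hit
1 → miss, evict 5, frames {8,1}
Page faults: 5.

5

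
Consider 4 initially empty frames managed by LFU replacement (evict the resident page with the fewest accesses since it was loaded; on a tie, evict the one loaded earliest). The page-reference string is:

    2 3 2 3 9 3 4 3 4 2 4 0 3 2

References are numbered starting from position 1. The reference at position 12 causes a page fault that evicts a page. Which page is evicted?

9

pos 1: 2 -> miss, frames {2}
pos 2: 3 -> miss, frames {2,3}
pos 3: 2 -> hit
pos 4: 3 -> hit
pos 5: 9 -> miss, frames {2,3,9}
pos 6: 3 -> hit
pos 7: 4 -> miss, frames {2,3,9,4}
pos 8: 3 -> hit
pos 9: 4 -> hit
pos 10: 2 -> hit
pos 11: 4 -> hit
pos 12: 0 -> miss, evict 9, frames {2,3,4,0}
At position 12, page 9 is evicted.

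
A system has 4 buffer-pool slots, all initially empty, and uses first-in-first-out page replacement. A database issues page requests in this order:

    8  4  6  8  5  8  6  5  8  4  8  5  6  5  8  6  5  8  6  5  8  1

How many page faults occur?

8 → miss, frames [8]
4 → miss, frames [8, 4]
6 → miss, frames [8, 4, 6]
8 → hit
5 → miss, frames [8, 4, 6, 5]
8 → hit
6 → hit
5 → hit
8 → hit
4 → hit
8 → hit
5 → hit
6 → hit
5 → hit
8 → hit
6 → hit
5 → hit
8 → hit
6 → hit
5 → hit
8 → hit
1 → miss, evict 8, frames [4, 6, 5, 1]
Page faults: 5.

5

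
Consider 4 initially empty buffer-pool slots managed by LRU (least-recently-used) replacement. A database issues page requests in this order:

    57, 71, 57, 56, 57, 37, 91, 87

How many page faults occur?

57: miss, frames [57]
71: miss, frames [57, 71]
57: hit
56: miss, frames [71, 57, 56]
57: hit
37: miss, frames [71, 56, 57, 37]
91: miss, evict 71, frames [56, 57, 37, 91]
87: miss, evict 56, frames [57, 37, 91, 87]
Page faults: 6.

6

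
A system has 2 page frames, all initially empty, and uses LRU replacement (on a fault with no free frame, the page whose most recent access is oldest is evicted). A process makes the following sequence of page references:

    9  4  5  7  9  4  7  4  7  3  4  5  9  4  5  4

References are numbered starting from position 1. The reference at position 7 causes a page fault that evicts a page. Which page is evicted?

9

pos 1: 9 -> fault, frames [9]
pos 2: 4 -> fault, frames [9, 4]
pos 3: 5 -> fault, evict 9, frames [4, 5]
pos 4: 7 -> fault, evict 4, frames [5, 7]
pos 5: 9 -> fault, evict 5, frames [7, 9]
pos 6: 4 -> fault, evict 7, frames [9, 4]
pos 7: 7 -> fault, evict 9, frames [4, 7]
At position 7, page 9 is evicted.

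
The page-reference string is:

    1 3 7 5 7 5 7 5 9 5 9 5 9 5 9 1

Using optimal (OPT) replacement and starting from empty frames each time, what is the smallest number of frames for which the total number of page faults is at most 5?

3

f=1: 16 faults
f=2: 6 faults
f=3: 5 faults
f=4: 5 faults
f=5: 5 faults
Smallest f with faults ≤ 5 is 3.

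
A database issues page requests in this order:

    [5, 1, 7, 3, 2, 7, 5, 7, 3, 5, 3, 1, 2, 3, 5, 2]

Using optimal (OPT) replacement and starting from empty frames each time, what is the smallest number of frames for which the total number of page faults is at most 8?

3

f=1: 16 faults
f=2: 10 faults
f=3: 8 faults
f=4: 6 faults
f=5: 5 faults
Smallest f with faults ≤ 8 is 3.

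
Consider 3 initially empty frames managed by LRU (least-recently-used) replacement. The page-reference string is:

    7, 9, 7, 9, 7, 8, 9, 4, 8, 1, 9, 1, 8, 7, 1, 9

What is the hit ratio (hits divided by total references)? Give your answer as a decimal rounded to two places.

7: miss, frames {7}
9: miss, frames {7,9}
7: hit
9: hit
7: hit
8: miss, frames {9,7,8}
9: hit
4: miss, evict 7, frames {8,9,4}
8: hit
1: miss, evict 9, frames {4,8,1}
9: miss, evict 4, frames {8,1,9}
1: hit
8: hit
7: miss, evict 9, frames {1,8,7}
1: hit
9: miss, evict 8, frames {7,1,9}
Hits: 8 of 16 references → 8/16 = 0.5000.

0.50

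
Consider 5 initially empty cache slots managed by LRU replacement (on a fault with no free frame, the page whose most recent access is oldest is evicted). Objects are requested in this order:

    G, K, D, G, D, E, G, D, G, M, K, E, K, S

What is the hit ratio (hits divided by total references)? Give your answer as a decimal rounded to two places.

G → miss, frames {G}
K → miss, frames {G,K}
D → miss, frames {G,K,D}
G → hit
D → hit
E → miss, frames {K,G,D,E}
G → hit
D → hit
G → hit
M → miss, frames {K,E,D,G,M}
K → hit
E → hit
K → hit
S → miss, evict D, frames {G,M,E,K,S}
Hits: 8 of 14 references → 8/14 = 0.5714.

0.57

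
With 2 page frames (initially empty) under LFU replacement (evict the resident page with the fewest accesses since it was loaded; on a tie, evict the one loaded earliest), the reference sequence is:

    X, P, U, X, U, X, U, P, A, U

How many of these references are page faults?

X → miss, frames [X]
P → miss, frames [X, P]
U → miss, evict X, frames [P, U]
X → miss, evict P, frames [U, X]
U → hit
X → hit
U → hit
P → miss, evict X, frames [U, P]
A → miss, evict P, frames [U, A]
U → hit
Page faults: 6.

6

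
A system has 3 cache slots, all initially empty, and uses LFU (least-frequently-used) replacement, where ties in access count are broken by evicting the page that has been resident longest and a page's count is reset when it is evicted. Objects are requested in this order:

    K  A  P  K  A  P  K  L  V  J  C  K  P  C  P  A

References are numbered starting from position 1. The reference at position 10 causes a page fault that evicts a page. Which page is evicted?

pos 1: K -> fault, frames [K]
pos 2: A -> fault, frames [K, A]
pos 3: P -> fault, frames [K, A, P]
pos 4: K -> hit
pos 5: A -> hit
pos 6: P -> hit
pos 7: K -> hit
pos 8: L -> fault, evict A, frames [K, P, L]
pos 9: V -> fault, evict L, frames [K, P, V]
pos 10: J -> fault, evict V, frames [K, P, J]
At position 10, page V is evicted.

V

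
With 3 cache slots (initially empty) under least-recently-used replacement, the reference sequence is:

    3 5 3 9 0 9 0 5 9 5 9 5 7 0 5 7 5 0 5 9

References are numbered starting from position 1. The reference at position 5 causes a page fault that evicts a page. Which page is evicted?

pos 1: 3: fault, frames {3}
pos 2: 5: fault, frames {3,5}
pos 3: 3: hit
pos 4: 9: fault, frames {5,3,9}
pos 5: 0: fault, evict 5, frames {3,9,0}
At position 5, page 5 is evicted.

5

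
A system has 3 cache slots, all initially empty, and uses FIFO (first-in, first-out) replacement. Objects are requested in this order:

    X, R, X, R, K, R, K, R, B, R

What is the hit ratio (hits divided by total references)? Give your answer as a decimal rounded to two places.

X → miss, frames {X}
R → miss, frames {X,R}
X → hit
R → hit
K → miss, frames {X,R,K}
R → hit
K → hit
R → hit
B → miss, evict X, frames {R,K,B}
R → hit
Hits: 6 of 10 references → 6/10 = 0.6000.

0.60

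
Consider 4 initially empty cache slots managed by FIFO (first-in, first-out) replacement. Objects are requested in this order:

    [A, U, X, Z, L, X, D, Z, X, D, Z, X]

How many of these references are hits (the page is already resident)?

6

A → miss, frames (A)
U → miss, frames (A U)
X → miss, frames (A U X)
Z → miss, frames (A U X Z)
L → miss, evict A, frames (U X Z L)
X → hit
D → miss, evict U, frames (X Z L D)
Z → hit
X → hit
D → hit
Z → hit
X → hit
Hits: 6.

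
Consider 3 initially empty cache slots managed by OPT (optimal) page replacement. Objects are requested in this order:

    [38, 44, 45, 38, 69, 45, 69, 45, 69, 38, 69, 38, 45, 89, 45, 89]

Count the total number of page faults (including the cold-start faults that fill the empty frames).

38 -> miss, frames (38)
44 -> miss, frames (38 44)
45 -> miss, frames (38 44 45)
38 -> hit
69 -> miss, evict 44, frames (38 45 69)
45 -> hit
69 -> hit
45 -> hit
69 -> hit
38 -> hit
69 -> hit
38 -> hit
45 -> hit
89 -> miss, evict 69, frames (38 45 89)
45 -> hit
89 -> hit
Page faults: 5.

5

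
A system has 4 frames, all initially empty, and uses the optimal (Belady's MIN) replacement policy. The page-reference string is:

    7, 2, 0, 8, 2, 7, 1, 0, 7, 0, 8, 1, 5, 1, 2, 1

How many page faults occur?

7

7 → fault, frames (7)
2 → fault, frames (7 2)
0 → fault, frames (7 2 0)
8 → fault, frames (7 2 0 8)
2 → hit
7 → hit
1 → fault, evict 2, frames (7 0 8 1)
0 → hit
7 → hit
0 → hit
8 → hit
1 → hit
5 → fault, evict 8, frames (7 0 1 5)
1 → hit
2 → fault, evict 5, frames (7 0 1 2)
1 → hit
Page faults: 7.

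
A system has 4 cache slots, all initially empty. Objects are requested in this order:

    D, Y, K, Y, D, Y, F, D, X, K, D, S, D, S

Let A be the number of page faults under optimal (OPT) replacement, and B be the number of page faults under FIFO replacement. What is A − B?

Under OPT: F F F . . . F . F . . F . . → 6 faults.
Under FIFO: F F F . . . F . F . F F . . → 7 faults.
A − B = 6 − 7 = -1.

-1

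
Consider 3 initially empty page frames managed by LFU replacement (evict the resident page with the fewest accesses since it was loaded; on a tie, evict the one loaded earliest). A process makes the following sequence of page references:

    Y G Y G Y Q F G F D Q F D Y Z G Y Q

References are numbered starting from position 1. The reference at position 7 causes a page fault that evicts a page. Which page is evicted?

Q

pos 1: Y → miss, frames (Y)
pos 2: G → miss, frames (Y G)
pos 3: Y → hit
pos 4: G → hit
pos 5: Y → hit
pos 6: Q → miss, frames (Y G Q)
pos 7: F → miss, evict Q, frames (Y G F)
At position 7, page Q is evicted.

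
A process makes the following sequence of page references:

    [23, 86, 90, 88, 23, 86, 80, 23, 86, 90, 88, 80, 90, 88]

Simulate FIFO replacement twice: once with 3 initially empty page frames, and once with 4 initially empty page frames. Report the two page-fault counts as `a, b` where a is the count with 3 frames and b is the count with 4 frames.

9, 10

3 frames: F F F F F F F . . F F . . . → 9 faults.
4 frames: F F F F . . F F F F F F . . → 10 faults.
10 > 9: adding a frame increased faults — Belady's anomaly.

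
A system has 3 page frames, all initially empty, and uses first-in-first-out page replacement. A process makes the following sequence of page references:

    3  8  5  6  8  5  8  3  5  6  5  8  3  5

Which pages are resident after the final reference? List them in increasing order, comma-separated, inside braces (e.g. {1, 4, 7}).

3 → fault, frames {3}
8 → fault, frames {3,8}
5 → fault, frames {3,8,5}
6 → fault, evict 3, frames {8,5,6}
8 → hit
5 → hit
8 → hit
3 → fault, evict 8, frames {5,6,3}
5 → hit
6 → hit
5 → hit
8 → fault, evict 5, frames {6,3,8}
3 → hit
5 → fault, evict 6, frames {3,8,5}

{3, 5, 8}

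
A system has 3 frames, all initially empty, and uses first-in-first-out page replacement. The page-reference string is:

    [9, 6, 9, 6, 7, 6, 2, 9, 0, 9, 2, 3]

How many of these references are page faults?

7

9: fault, frames (9)
6: fault, frames (9 6)
9: hit
6: hit
7: fault, frames (9 6 7)
6: hit
2: fault, evict 9, frames (6 7 2)
9: fault, evict 6, frames (7 2 9)
0: fault, evict 7, frames (2 9 0)
9: hit
2: hit
3: fault, evict 2, frames (9 0 3)
Page faults: 7.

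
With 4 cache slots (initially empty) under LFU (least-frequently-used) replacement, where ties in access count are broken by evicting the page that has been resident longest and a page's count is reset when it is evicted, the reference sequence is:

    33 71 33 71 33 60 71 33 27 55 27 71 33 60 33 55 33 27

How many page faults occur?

7

33 → fault, frames {33}
71 → fault, frames {33,71}
33 → hit
71 → hit
33 → hit
60 → fault, frames {33,71,60}
71 → hit
33 → hit
27 → fault, frames {33,71,60,27}
55 → fault, evict 60, frames {33,71,27,55}
27 → hit
71 → hit
33 → hit
60 → fault, evict 55, frames {33,71,27,60}
33 → hit
55 → fault, evict 60, frames {33,71,27,55}
33 → hit
27 → hit
Page faults: 7.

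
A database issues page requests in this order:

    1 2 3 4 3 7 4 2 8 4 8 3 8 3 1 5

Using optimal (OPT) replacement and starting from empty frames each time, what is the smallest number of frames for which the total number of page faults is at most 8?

4

f=1: 16 faults
f=2: 10 faults
f=3: 9 faults
f=4: 8 faults
f=5: 7 faults
f=6: 7 faults
f=7: 7 faults
Smallest f with faults ≤ 8 is 4.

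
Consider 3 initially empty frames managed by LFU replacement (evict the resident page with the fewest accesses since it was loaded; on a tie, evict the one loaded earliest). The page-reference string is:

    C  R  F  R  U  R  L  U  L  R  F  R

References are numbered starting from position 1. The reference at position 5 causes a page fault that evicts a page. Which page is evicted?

C

pos 1: C → miss, frames (C)
pos 2: R → miss, frames (C R)
pos 3: F → miss, frames (C R F)
pos 4: R → hit
pos 5: U → miss, evict C, frames (R F U)
At position 5, page C is evicted.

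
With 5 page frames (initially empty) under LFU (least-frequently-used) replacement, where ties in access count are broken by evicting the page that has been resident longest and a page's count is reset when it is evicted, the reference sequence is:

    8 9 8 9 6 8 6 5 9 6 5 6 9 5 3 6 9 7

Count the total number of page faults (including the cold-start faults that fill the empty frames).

6

8 -> fault, frames (8)
9 -> fault, frames (8 9)
8 -> hit
9 -> hit
6 -> fault, frames (8 9 6)
8 -> hit
6 -> hit
5 -> fault, frames (8 9 6 5)
9 -> hit
6 -> hit
5 -> hit
6 -> hit
9 -> hit
5 -> hit
3 -> fault, frames (8 9 6 5 3)
6 -> hit
9 -> hit
7 -> fault, evict 3, frames (8 9 6 5 7)
Page faults: 6.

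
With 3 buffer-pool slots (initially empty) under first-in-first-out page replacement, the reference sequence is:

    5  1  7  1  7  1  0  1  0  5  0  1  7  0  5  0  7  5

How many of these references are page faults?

5 -> fault, frames (5)
1 -> fault, frames (5 1)
7 -> fault, frames (5 1 7)
1 -> hit
7 -> hit
1 -> hit
0 -> fault, evict 5, frames (1 7 0)
1 -> hit
0 -> hit
5 -> fault, evict 1, frames (7 0 5)
0 -> hit
1 -> fault, evict 7, frames (0 5 1)
7 -> fault, evict 0, frames (5 1 7)
0 -> fault, evict 5, frames (1 7 0)
5 -> fault, evict 1, frames (7 0 5)
0 -> hit
7 -> hit
5 -> hit
Page faults: 9.

9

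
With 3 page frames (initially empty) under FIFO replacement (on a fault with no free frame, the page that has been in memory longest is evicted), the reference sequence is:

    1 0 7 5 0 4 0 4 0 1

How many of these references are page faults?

1 → fault, frames (1)
0 → fault, frames (1 0)
7 → fault, frames (1 0 7)
5 → fault, evict 1, frames (0 7 5)
0 → hit
4 → fault, evict 0, frames (7 5 4)
0 → fault, evict 7, frames (5 4 0)
4 → hit
0 → hit
1 → fault, evict 5, frames (4 0 1)
Page faults: 7.

7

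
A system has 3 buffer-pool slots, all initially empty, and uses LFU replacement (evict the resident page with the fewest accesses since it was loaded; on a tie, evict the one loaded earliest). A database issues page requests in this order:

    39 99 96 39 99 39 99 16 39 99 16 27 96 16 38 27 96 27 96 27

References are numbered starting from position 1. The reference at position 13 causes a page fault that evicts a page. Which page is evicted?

pos 1: 39 -> miss, frames (39)
pos 2: 99 -> miss, frames (39 99)
pos 3: 96 -> miss, frames (39 99 96)
pos 4: 39 -> hit
pos 5: 99 -> hit
pos 6: 39 -> hit
pos 7: 99 -> hit
pos 8: 16 -> miss, evict 96, frames (39 99 16)
pos 9: 39 -> hit
pos 10: 99 -> hit
pos 11: 16 -> hit
pos 12: 27 -> miss, evict 16, frames (39 99 27)
pos 13: 96 -> miss, evict 27, frames (39 99 96)
At position 13, page 27 is evicted.

27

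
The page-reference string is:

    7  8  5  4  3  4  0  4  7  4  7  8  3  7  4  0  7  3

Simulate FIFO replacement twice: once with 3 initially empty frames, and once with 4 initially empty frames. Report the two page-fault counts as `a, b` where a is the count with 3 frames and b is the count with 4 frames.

14, 10

3 frames: F F F F F . F . F F . F F F F F . F → 14 faults.
4 frames: F F F F F . F . F . . F . . F . . F → 10 faults.
10 < 14: adding a frame reduced faults, as is typical.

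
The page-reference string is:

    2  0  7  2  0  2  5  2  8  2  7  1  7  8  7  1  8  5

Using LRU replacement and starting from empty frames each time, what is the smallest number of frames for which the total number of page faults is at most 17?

f=1: 18 faults
f=2: 13 faults
f=3: 9 faults
f=4: 8 faults
f=5: 6 faults
f=6: 6 faults
Smallest f with faults ≤ 17 is 2.

2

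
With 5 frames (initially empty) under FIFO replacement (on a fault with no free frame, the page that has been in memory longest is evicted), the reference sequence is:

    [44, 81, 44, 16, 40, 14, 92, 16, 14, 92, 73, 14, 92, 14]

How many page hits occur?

7

44 -> fault, frames [44]
81 -> fault, frames [44, 81]
44 -> hit
16 -> fault, frames [44, 81, 16]
40 -> fault, frames [44, 81, 16, 40]
14 -> fault, frames [44, 81, 16, 40, 14]
92 -> fault, evict 44, frames [81, 16, 40, 14, 92]
16 -> hit
14 -> hit
92 -> hit
73 -> fault, evict 81, frames [16, 40, 14, 92, 73]
14 -> hit
92 -> hit
14 -> hit
Hits: 7.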